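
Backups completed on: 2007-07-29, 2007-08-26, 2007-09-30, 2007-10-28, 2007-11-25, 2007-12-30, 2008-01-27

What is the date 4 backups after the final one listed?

2008-05-25

Every date is a Sunday; gaps 28, 35, 28, 28, 35, 28 days.
Each is the last Sunday of its month (at least one falls on the 29th or later, ruling out '4th Sunday').
February 2008 ends with Sunday 2008-02-24.
Last Sunday of March 2008: 2008-03-30.
April 2008 ends with Sunday 2008-04-27.
Last Sunday of May 2008: 2008-05-25.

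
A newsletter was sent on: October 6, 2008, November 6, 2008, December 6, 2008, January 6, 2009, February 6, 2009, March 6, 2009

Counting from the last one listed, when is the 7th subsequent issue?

October 6, 2009

Gaps: 31, 30, 31, 31, 28 days — not constant. Every event is on the 6th of the month.
Pattern: the 6th of each month.
Next: April 2009 → April 6, 2009.
May 2009: May 6, 2009.
Next: June 2009 → June 6, 2009.
Next: July 2009 → July 6, 2009.
Next: August 2009 → August 6, 2009.
Next: September 2009 → September 6, 2009.
Next: October 2009 → October 6, 2009.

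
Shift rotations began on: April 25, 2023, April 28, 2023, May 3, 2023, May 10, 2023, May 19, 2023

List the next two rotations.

May 30, 2023; June 12, 2023

Intervals are 3, 5, 7, 9 days — an arithmetic progression with common difference 2.
Next gap: 11 days. May 19, 2023 + 11 days = May 30, 2023.
Next gap: 13 days. May 30, 2023 + 13 days = June 12, 2023.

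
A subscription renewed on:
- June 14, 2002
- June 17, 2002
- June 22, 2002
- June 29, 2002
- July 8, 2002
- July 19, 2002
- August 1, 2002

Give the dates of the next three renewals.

Intervals are 3, 5, 7, 9, 11, 13 days — an arithmetic progression with common difference 2.
Next gap: 15 days. August 1, 2002 + 15 days = August 16, 2002.
Next gap: 17 days. August 16, 2002 + 17 days = September 2, 2002.
Next gap: 19 days. September 2, 2002 + 19 days = September 21, 2002.

August 16, 2002; September 2, 2002; September 21, 2002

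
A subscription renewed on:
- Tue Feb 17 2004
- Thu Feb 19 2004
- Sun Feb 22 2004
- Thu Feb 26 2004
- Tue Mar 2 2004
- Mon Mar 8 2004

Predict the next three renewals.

Mon Mar 15 2004, Tue Mar 23 2004, Thu Apr 1 2004

The spacing grows by 1 each time: 2, 3, 4, 5, 6 days.
Next gap: 7 days. Mon Mar 8 2004 + 7 days = Mon Mar 15 2004.
Next gap: 8 days. Mon Mar 15 2004 + 8 days = Tue Mar 23 2004.
Next gap: 9 days. Tue Mar 23 2004 + 9 days = Thu Apr 1 2004.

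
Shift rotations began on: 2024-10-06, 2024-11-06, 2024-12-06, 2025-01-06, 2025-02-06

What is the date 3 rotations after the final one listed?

Gaps: 31, 30, 31, 31 days — not constant. Every event is on the 6th of the month.
Pattern: the 6th of each month.
Next: March 2025 → 2025-03-06.
Next: April 2025 → 2025-04-06.
Next: May 2025 → 2025-05-06.

2025-05-06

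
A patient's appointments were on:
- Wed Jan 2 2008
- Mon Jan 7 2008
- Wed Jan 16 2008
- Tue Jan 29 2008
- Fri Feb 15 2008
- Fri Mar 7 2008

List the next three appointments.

Tue Apr 1 2008, Wed Apr 30 2008, Mon Jun 2 2008

Gaps: 5, 9, 13, 17, 21 days — each gap is 4 larger than the previous one.
Next gap: 25 days. Fri Mar 7 2008 + 25 days = Tue Apr 1 2008.
Next gap: 29 days. Tue Apr 1 2008 + 29 days = Wed Apr 30 2008.
Next gap: 33 days. Wed Apr 30 2008 + 33 days = Mon Jun 2 2008.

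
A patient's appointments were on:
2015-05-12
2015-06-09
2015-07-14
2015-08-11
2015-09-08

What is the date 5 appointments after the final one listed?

These are Tuesdays at 28- or 35-day spacing (28, 35, 28, 28).
The pattern: 2nd Tuesday of the month.
October 2015 — 2nd Tuesday is 2015-10-13.
November 2015 — 2nd Tuesday is 2015-11-10.
December 2015 — 2nd Tuesday is 2015-12-08.
January 2016 — 2nd Tuesday is 2016-01-12.
2nd Tuesday of February 2016: 2016-02-09.

2016-02-09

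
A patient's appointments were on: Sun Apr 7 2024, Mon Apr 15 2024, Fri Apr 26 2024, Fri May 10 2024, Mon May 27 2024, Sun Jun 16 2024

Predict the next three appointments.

Tue Jul 9 2024, Sun Aug 4 2024, Mon Sep 2 2024

Gaps: 8, 11, 14, 17, 20 days — each gap is 3 larger than the previous one.
Next gap: 23 days. Sun Jun 16 2024 + 23 days = Tue Jul 9 2024.
Next gap: 26 days. Tue Jul 9 2024 + 26 days = Sun Aug 4 2024.
Next gap: 29 days. Sun Aug 4 2024 + 29 days = Mon Sep 2 2024.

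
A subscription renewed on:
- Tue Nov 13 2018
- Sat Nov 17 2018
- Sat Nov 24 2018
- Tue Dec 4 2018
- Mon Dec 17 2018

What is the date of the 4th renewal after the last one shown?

Sat Mar 9 2019

Gaps: 4, 7, 10, 13 days — each gap is 3 larger than the previous one.
Next gap: 16 days. Mon Dec 17 2018 + 16 days = Wed Jan 2 2019.
Next gap: 19 days. Wed Jan 2 2019 + 19 days = Mon Jan 21 2019.
Next gap: 22 days. Mon Jan 21 2019 + 22 days = Tue Feb 12 2019.
Next gap: 25 days. Tue Feb 12 2019 + 25 days = Sat Mar 9 2019.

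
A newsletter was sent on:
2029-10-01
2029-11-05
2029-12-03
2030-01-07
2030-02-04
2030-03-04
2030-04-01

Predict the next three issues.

2030-05-06, 2030-06-03, 2030-07-01

These are Mondays at 28- or 35-day spacing (35, 28, 35, 28, 28, 28).
The pattern: 1st Monday of the month.
May 2030 — 1st Monday is 2030-05-06.
June 2030 — 1st Monday is 2030-06-03.
July 2030 — 1st Monday is 2030-07-01.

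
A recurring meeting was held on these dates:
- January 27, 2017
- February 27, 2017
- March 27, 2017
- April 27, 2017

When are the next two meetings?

Gaps: 31, 28, 31 days — not constant. Every event is on the 27th of the month.
Pattern: the 27th of each month.
Next: May 2017 → May 27, 2017.
Next: June 2017 → June 27, 2017.

May 27, 2017; June 27, 2017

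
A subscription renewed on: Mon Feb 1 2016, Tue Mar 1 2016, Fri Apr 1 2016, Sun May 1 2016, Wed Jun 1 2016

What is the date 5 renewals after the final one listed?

Gaps: 29, 31, 30, 31 days — not constant. Every event is on the 1st of the month.
Pattern: the 1st of each month.
July 2016: Fri Jul 1 2016.
Next: August 2016 → Mon Aug 1 2016.
Next: September 2016 → Thu Sep 1 2016.
Next: October 2016 → Sat Oct 1 2016.
Next: November 2016 → Tue Nov 1 2016.

Tue Nov 1 2016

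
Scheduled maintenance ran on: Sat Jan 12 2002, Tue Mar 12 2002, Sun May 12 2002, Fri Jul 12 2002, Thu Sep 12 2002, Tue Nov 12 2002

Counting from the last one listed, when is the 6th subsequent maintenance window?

Wed Nov 12 2003

Gaps: 59, 61, 61, 62, 61 days — not constant. Every event is on the 12th of the month.
Pattern: the 12th of every 2 months.
Next: January 2003 → Sun Jan 12 2003.
Next: March 2003 → Wed Mar 12 2003.
Next: May 2003 → Mon May 12 2003.
July 2003: Sat Jul 12 2003.
Next: September 2003 → Fri Sep 12 2003.
Next: November 2003 → Wed Nov 12 2003.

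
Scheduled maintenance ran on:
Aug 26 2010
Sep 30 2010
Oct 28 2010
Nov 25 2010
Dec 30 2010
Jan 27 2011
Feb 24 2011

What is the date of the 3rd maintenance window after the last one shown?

May 26 2011

All Thursdays; the gaps (35, 28, 28, 35, 28, 28) vary with month length.
This is the last Thursday of each month.
Last Thursday of March 2011: Mar 31 2011.
Last Thursday of April 2011: Apr 28 2011.
May 2011 ends with Thursday May 26 2011.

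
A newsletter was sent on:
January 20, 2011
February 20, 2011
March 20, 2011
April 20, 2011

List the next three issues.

The day-of-month is always 20 (31, 28, 31 days between events).
So this recurs on the 20th of each month.
Next: May 2011 → May 20, 2011.
June 2011: June 20, 2011.
Next: July 2011 → July 20, 2011.

May 20, 2011; June 20, 2011; July 20, 2011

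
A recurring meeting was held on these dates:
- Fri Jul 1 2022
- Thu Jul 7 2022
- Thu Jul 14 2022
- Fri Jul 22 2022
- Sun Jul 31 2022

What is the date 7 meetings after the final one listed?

Intervals are 6, 7, 8, 9 days — an arithmetic progression with common difference 1.
Next gap: 10 days. Sun Jul 31 2022 + 10 days = Wed Aug 10 2022.
Next gap: 11 days. Wed Aug 10 2022 + 11 days = Sun Aug 21 2022.
Next gap: 12 days. Sun Aug 21 2022 + 12 days = Fri Sep 2 2022.
Next gap: 13 days. Fri Sep 2 2022 + 13 days = Thu Sep 15 2022.
Next gap: 14 days. Thu Sep 15 2022 + 14 days = Thu Sep 29 2022.
Next gap: 15 days. Thu Sep 29 2022 + 15 days = Fri Oct 14 2022.
Next gap: 16 days. Fri Oct 14 2022 + 16 days = Sun Oct 30 2022.

Sun Oct 30 2022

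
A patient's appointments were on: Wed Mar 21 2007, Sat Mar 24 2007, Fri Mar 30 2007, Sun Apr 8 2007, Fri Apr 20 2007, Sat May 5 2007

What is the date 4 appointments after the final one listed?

Intervals are 3, 6, 9, 12, 15 days — an arithmetic progression with common difference 3.
Next gap: 18 days. Sat May 5 2007 + 18 days = Wed May 23 2007.
Next gap: 21 days. Wed May 23 2007 + 21 days = Wed Jun 13 2007.
Next gap: 24 days. Wed Jun 13 2007 + 24 days = Sat Jul 7 2007.
Next gap: 27 days. Sat Jul 7 2007 + 27 days = Fri Aug 3 2007.

Fri Aug 3 2007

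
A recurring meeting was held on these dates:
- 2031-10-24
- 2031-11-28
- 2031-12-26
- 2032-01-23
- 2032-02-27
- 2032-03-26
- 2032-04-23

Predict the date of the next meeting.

2032-05-28

Gaps: 35, 28, 28, 35, 28, 28 days — a mix of 28 and 35. Every date is a Friday.
Each is the 4th Friday of its month.
4th Friday of May 2032: 2032-05-28.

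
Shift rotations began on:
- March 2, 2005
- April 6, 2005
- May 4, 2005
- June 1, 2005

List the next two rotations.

Gaps: 35, 28, 28 days — a mix of 28 and 35. Every date is a Wednesday.
Each is the 1st Wednesday of its month.
July 2005 — 1st Wednesday is July 6, 2005.
1st Wednesday of August 2005: August 3, 2005.

July 6, 2005; August 3, 2005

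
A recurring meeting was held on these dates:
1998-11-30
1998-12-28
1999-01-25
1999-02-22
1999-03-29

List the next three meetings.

1999-04-26, 1999-05-31, 1999-06-28

These are Mondays with 28, 28, 28, 35-day gaps.
Each is the final Monday of its month — 1998-11-30 is past the 28th, so '4th Monday' doesn't fit.
April 1999 ends with Monday 1999-04-26.
May 1999 ends with Monday 1999-05-31.
Last Monday of June 1999: 1999-06-28.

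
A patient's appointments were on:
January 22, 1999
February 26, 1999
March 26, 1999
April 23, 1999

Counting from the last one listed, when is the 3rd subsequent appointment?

July 23, 1999

Gaps: 35, 28, 28 days — a mix of 28 and 35. Every date is a Friday.
Each is the 4th Friday of its month.
4th Friday of May 1999: May 28, 1999.
June 1999 — 4th Friday is June 25, 1999.
4th Friday of July 1999: July 23, 1999.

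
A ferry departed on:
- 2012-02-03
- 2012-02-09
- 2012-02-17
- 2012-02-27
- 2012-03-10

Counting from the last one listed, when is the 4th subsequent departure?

Gaps: 6, 8, 10, 12 days — each gap is 2 larger than the previous one.
Next gap: 14 days. 2012-03-10 + 14 days = 2012-03-24.
Next gap: 16 days. 2012-03-24 + 16 days = 2012-04-09.
Next gap: 18 days. 2012-04-09 + 18 days = 2012-04-27.
Next gap: 20 days. 2012-04-27 + 20 days = 2012-05-17.

2012-05-17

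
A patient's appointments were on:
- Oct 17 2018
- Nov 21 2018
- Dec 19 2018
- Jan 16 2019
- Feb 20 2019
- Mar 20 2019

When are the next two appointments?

Apr 17 2019, May 15 2019

All dates are Wednesdays, 35, 28, 28, 35, 28 days apart.
Specifically, the 3rd Wednesday of each month.
3rd Wednesday of April 2019: Apr 17 2019.
May 2019 — 3rd Wednesday is May 15 2019.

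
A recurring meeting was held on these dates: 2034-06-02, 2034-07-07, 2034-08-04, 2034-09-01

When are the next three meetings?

These are Fridays at 28- or 35-day spacing (35, 28, 28).
The pattern: 1st Friday of the month.
October 2034 — 1st Friday is 2034-10-06.
November 2034 — 1st Friday is 2034-11-03.
December 2034 — 1st Friday is 2034-12-01.

2034-10-06, 2034-11-03, 2034-12-01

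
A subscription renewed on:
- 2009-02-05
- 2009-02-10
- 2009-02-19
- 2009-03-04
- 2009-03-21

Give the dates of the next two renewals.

2009-04-11, 2009-05-06

The spacing grows by 4 each time: 5, 9, 13, 17 days.
Next gap: 21 days. 2009-03-21 + 21 days = 2009-04-11.
Next gap: 25 days. 2009-04-11 + 25 days = 2009-05-06.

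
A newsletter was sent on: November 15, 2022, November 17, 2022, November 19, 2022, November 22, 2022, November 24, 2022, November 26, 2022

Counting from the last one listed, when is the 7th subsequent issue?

The gap pattern 2, 2, 3, 2, 2 repeats every 3 events.
These are the Tuesdays, Thursdays and Saturdays of each week.
Next Tuesday: November 29, 2022.
Next Thursday: December 1, 2022.
Next Saturday: December 3, 2022.
Next Tuesday: December 6, 2022.
Next Thursday: December 8, 2022.
Next Saturday: December 10, 2022.
Next Tuesday: December 13, 2022.

December 13, 2022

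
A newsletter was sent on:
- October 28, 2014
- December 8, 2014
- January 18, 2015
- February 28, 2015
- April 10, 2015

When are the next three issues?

May 21, 2015; July 1, 2015; August 11, 2015

Gaps between consecutive events: 41, 41, 41, 41 days — a constant 41-day interval.
April 10, 2015 + 41 days = May 21, 2015.
May 21, 2015 + 41 days = July 1, 2015.
July 1, 2015 + 41 days = August 11, 2015.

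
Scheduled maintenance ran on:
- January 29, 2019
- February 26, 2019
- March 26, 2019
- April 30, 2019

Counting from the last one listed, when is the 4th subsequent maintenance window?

All Tuesdays; the gaps (28, 28, 35) vary with month length.
This is the last Tuesday of each month.
May 2019 ends with Tuesday May 28, 2019.
Last Tuesday of June 2019: June 25, 2019.
July 2019 ends with Tuesday July 30, 2019.
August 2019 ends with Tuesday August 27, 2019.

August 27, 2019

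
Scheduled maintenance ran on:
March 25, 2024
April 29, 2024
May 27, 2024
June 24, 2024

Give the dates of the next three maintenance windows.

All Mondays; the gaps (35, 28, 28) vary with month length.
This is the last Monday of each month.
July 2024 ends with Monday July 29, 2024.
Last Monday of August 2024: August 26, 2024.
September 2024 ends with Monday September 30, 2024.

July 29, 2024; August 26, 2024; September 30, 2024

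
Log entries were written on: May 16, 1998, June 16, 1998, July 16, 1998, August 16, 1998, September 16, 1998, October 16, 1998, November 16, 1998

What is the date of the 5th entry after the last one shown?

April 16, 1999

The day-of-month is always 16 (31, 30, 31, 31, 30, 31 days between events).
So this recurs on the 16th of each month.
Next: December 1998 → December 16, 1998.
Next: January 1999 → January 16, 1999.
Next: February 1999 → February 16, 1999.
Next: March 1999 → March 16, 1999.
April 1999: April 16, 1999.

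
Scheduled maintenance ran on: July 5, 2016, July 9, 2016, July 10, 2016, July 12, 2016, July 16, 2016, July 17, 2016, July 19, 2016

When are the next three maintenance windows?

July 23, 2016; July 24, 2016; July 26, 2016

Every event lands on a Tuesday or Saturday or Sunday (gaps cycle 4, 1, 2, 4, 1, 2).
So the schedule is: every Tuesday, Saturday and Sunday.
The following Saturday is July 23, 2016.
Next Sunday: July 24, 2016.
Next Tuesday: July 26, 2016.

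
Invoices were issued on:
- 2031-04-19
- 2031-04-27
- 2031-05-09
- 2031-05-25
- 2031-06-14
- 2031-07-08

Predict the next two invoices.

2031-08-05, 2031-09-06

The spacing grows by 4 each time: 8, 12, 16, 20, 24 days.
Next gap: 28 days. 2031-07-08 + 28 days = 2031-08-05.
Next gap: 32 days. 2031-08-05 + 32 days = 2031-09-06.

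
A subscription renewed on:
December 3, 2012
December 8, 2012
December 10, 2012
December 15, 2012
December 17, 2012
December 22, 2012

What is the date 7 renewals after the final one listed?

The gap pattern 5, 2, 5, 2, 5 repeats every 2 events.
These are the Mondays and Saturdays of each week.
The following Monday is December 24, 2012.
The following Saturday is December 29, 2012.
The following Monday is December 31, 2012.
The following Saturday is January 5, 2013.
The following Monday is January 7, 2013.
The following Saturday is January 12, 2013.
The following Monday is January 14, 2013.

January 14, 2013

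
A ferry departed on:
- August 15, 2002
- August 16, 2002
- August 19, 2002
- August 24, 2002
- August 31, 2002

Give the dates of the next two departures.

Intervals are 1, 3, 5, 7 days — an arithmetic progression with common difference 2.
Next gap: 9 days. August 31, 2002 + 9 days = September 9, 2002.
Next gap: 11 days. September 9, 2002 + 11 days = September 20, 2002.

September 9, 2002; September 20, 2002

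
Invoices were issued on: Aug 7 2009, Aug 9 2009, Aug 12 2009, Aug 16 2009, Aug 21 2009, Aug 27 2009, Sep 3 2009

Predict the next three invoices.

Sep 11 2009, Sep 20 2009, Sep 30 2009

The spacing grows by 1 each time: 2, 3, 4, 5, 6, 7 days.
Next gap: 8 days. Sep 3 2009 + 8 days = Sep 11 2009.
Next gap: 9 days. Sep 11 2009 + 9 days = Sep 20 2009.
Next gap: 10 days. Sep 20 2009 + 10 days = Sep 30 2009.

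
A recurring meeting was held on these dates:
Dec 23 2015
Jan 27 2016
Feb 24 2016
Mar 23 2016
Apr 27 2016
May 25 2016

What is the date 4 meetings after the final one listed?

All dates are Wednesdays, 35, 28, 28, 35, 28 days apart.
Specifically, the 4th Wednesday of each month.
June 2016 — 4th Wednesday is Jun 22 2016.
4th Wednesday of July 2016: Jul 27 2016.
August 2016 — 4th Wednesday is Aug 24 2016.
September 2016 — 4th Wednesday is Sep 28 2016.

Sep 28 2016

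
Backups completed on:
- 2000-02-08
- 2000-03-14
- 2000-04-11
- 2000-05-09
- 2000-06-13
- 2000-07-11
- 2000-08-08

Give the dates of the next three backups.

These are Tuesdays at 28- or 35-day spacing (35, 28, 28, 35, 28, 28).
The pattern: 2nd Tuesday of the month.
September 2000 — 2nd Tuesday is 2000-09-12.
2nd Tuesday of October 2000: 2000-10-10.
November 2000 — 2nd Tuesday is 2000-11-14.

2000-09-12, 2000-10-10, 2000-11-14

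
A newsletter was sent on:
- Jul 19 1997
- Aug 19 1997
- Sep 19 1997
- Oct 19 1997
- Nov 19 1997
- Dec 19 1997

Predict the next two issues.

The day-of-month is always 19 (31, 31, 30, 31, 30 days between events).
So this recurs on the 19th of each month.
January 1998: Jan 19 1998.
Next: February 1998 → Feb 19 1998.

Jan 19 1998, Feb 19 1998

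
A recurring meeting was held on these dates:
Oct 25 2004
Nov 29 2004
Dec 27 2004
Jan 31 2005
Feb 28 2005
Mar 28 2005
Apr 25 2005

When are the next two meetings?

May 30 2005, Jun 27 2005

Every date is a Monday; gaps 35, 28, 35, 28, 28, 28 days.
Each is the last Monday of its month (at least one falls on the 29th or later, ruling out '4th Monday').
Last Monday of May 2005: May 30 2005.
June 2005 ends with Monday Jun 27 2005.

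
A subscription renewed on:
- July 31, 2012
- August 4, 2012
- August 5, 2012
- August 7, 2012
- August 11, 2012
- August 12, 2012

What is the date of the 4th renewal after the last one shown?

Every event lands on a Tuesday or Saturday or Sunday (gaps cycle 4, 1, 2, 4, 1).
So the schedule is: every Tuesday, Saturday and Sunday.
Next Tuesday: August 14, 2012.
The following Saturday is August 18, 2012.
The following Sunday is August 19, 2012.
Next Tuesday: August 21, 2012.

August 21, 2012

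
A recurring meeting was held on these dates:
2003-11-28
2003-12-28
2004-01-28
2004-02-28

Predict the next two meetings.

2004-03-28, 2004-04-28

Gaps: 30, 31, 31 days — not constant. Every event is on the 28th of the month.
Pattern: the 28th of each month.
Next: March 2004 → 2004-03-28.
Next: April 2004 → 2004-04-28.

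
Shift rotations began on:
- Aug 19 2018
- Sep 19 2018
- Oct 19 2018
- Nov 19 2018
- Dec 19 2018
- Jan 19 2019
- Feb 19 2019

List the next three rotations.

Each date is the 19th; the gaps (31, 30, 31, 30, 31, 31) track the month lengths.
The rule is the 19th of each month.
Next: March 2019 → Mar 19 2019.
April 2019: Apr 19 2019.
Next: May 2019 → May 19 2019.

Mar 19 2019, Apr 19 2019, May 19 2019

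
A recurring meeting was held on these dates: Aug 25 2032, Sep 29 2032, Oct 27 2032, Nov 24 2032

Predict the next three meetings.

All Wednesdays; the gaps (35, 28, 28) vary with month length.
This is the last Wednesday of each month.
Last Wednesday of December 2032: Dec 29 2032.
Last Wednesday of January 2033: Jan 26 2033.
Last Wednesday of February 2033: Feb 23 2033.

Dec 29 2032, Jan 26 2033, Feb 23 2033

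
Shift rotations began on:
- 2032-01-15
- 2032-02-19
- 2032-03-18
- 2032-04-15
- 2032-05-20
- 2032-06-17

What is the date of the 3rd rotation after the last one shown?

These are Thursdays at 28- or 35-day spacing (35, 28, 28, 35, 28).
The pattern: 3rd Thursday of the month.
3rd Thursday of July 2032: 2032-07-15.
August 2032 — 3rd Thursday is 2032-08-19.
3rd Thursday of September 2032: 2032-09-16.

2032-09-16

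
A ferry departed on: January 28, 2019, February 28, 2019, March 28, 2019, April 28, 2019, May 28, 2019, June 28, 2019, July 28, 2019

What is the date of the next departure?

Each date is the 28th; the gaps (31, 28, 31, 30, 31, 30) track the month lengths.
The rule is the 28th of each month.
Next: August 2019 → August 28, 2019.

August 28, 2019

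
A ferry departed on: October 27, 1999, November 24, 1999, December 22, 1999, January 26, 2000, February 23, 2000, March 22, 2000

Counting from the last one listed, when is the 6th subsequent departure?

September 27, 2000

Gaps: 28, 28, 35, 28, 28 days — a mix of 28 and 35. Every date is a Wednesday.
Each is the 4th Wednesday of its month.
4th Wednesday of April 2000: April 26, 2000.
4th Wednesday of May 2000: May 24, 2000.
4th Wednesday of June 2000: June 28, 2000.
4th Wednesday of July 2000: July 26, 2000.
August 2000 — 4th Wednesday is August 23, 2000.
4th Wednesday of September 2000: September 27, 2000.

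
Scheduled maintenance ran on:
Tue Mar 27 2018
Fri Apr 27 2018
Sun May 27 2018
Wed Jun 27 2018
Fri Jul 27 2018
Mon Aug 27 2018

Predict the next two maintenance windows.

Thu Sep 27 2018, Sat Oct 27 2018

Each date is the 27th; the gaps (31, 30, 31, 30, 31) track the month lengths.
The rule is the 27th of each month.
September 2018: Thu Sep 27 2018.
Next: October 2018 → Sat Oct 27 2018.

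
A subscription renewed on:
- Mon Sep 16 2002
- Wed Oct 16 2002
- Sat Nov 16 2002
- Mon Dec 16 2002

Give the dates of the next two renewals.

Thu Jan 16 2003, Sun Feb 16 2003

The day-of-month is always 16 (30, 31, 30 days between events).
So this recurs on the 16th of each month.
January 2003: Thu Jan 16 2003.
February 2003: Sun Feb 16 2003.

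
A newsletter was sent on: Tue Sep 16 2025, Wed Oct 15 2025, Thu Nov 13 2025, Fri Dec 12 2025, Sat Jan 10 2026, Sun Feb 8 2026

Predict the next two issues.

Mon Mar 9 2026, Tue Apr 7 2026

The spacing is 29, 29, 29, 29, 29 days — always 29 days.
Sun Feb 8 2026 + 29 days = Mon Mar 9 2026.
Mon Mar 9 2026 + 29 days = Tue Apr 7 2026.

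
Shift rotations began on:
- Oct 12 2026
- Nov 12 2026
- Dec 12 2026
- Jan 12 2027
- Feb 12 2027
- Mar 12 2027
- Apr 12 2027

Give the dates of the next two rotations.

May 12 2027, Jun 12 2027

The day-of-month is always 12 (31, 30, 31, 31, 28, 31 days between events).
So this recurs on the 12th of each month.
Next: May 2027 → May 12 2027.
June 2027: Jun 12 2027.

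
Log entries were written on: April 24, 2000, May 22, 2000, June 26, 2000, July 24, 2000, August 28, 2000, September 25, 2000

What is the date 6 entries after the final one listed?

These are Mondays at 28- or 35-day spacing (28, 35, 28, 35, 28).
The pattern: 4th Monday of the month.
October 2000 — 4th Monday is October 23, 2000.
November 2000 — 4th Monday is November 27, 2000.
December 2000 — 4th Monday is December 25, 2000.
4th Monday of January 2001: January 22, 2001.
February 2001 — 4th Monday is February 26, 2001.
March 2001 — 4th Monday is March 26, 2001.

March 26, 2001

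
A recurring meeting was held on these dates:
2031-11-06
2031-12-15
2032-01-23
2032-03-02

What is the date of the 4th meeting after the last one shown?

Every event comes 39 days after the last (39, 39, 39).
2032-03-02 + 39 days = 2032-04-10.
2032-04-10 + 39 days = 2032-05-19.
2032-05-19 + 39 days = 2032-06-27.
2032-06-27 + 39 days = 2032-08-05.

2032-08-05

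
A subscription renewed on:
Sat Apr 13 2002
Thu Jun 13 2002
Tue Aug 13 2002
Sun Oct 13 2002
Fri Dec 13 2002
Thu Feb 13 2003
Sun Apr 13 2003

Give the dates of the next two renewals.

Each date is the 13th; the gaps (61, 61, 61, 61, 62, 59) track the month lengths.
The rule is the 13th of every 2 months.
June 2003: Fri Jun 13 2003.
August 2003: Wed Aug 13 2003.

Fri Jun 13 2003, Wed Aug 13 2003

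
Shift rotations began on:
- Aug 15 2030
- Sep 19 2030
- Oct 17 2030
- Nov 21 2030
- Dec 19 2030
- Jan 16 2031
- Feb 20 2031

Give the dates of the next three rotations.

Mar 20 2031, Apr 17 2031, May 15 2031

Gaps: 35, 28, 35, 28, 28, 35 days — a mix of 28 and 35. Every date is a Thursday.
Each is the 3rd Thursday of its month.
March 2031 — 3rd Thursday is Mar 20 2031.
April 2031 — 3rd Thursday is Apr 17 2031.
May 2031 — 3rd Thursday is May 15 2031.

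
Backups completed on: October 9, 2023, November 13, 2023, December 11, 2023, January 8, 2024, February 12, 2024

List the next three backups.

All dates are Mondays, 35, 28, 28, 35 days apart.
Specifically, the 2nd Monday of each month.
2nd Monday of March 2024: March 11, 2024.
2nd Monday of April 2024: April 8, 2024.
2nd Monday of May 2024: May 13, 2024.

March 11, 2024; April 8, 2024; May 13, 2024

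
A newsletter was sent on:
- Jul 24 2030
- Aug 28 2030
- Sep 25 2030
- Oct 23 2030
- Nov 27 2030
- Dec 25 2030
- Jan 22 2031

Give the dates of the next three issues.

All dates are Wednesdays, 35, 28, 28, 35, 28, 28 days apart.
Specifically, the 4th Wednesday of each month.
4th Wednesday of February 2031: Feb 26 2031.
March 2031 — 4th Wednesday is Mar 26 2031.
April 2031 — 4th Wednesday is Apr 23 2031.

Feb 26 2031, Mar 26 2031, Apr 23 2031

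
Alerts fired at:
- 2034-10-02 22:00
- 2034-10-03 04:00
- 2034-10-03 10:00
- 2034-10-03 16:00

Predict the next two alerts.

The interval is a steady 6 hours (6, 6, 6).
2034-10-03 16:00 + 6 h = 2034-10-03 22:00.
2034-10-03 22:00 + 6 h = 2034-10-04 04:00.

2034-10-03 22:00, 2034-10-04 04:00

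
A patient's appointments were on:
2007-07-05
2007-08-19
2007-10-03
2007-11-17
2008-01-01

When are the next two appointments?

The spacing is 45, 45, 45, 45 days — always 45 days.
2008-01-01 + 45 days = 2008-02-15.
2008-02-15 + 45 days = 2008-03-31.

2008-02-15, 2008-03-31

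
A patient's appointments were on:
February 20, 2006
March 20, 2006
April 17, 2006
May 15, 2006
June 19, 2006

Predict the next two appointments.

Gaps: 28, 28, 28, 35 days — a mix of 28 and 35. Every date is a Monday.
Each is the 3rd Monday of its month.
July 2006 — 3rd Monday is July 17, 2006.
August 2006 — 3rd Monday is August 21, 2006.

July 17, 2006; August 21, 2006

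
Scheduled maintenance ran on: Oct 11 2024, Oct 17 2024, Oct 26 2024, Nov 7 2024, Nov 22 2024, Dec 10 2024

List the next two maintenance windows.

Dec 31 2024, Jan 24 2025

Intervals are 6, 9, 12, 15, 18 days — an arithmetic progression with common difference 3.
Next gap: 21 days. Dec 10 2024 + 21 days = Dec 31 2024.
Next gap: 24 days. Dec 31 2024 + 24 days = Jan 24 2025.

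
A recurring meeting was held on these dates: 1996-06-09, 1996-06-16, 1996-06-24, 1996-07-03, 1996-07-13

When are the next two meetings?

1996-07-24, 1996-08-05

The spacing grows by 1 each time: 7, 8, 9, 10 days.
Next gap: 11 days. 1996-07-13 + 11 days = 1996-07-24.
Next gap: 12 days. 1996-07-24 + 12 days = 1996-08-05.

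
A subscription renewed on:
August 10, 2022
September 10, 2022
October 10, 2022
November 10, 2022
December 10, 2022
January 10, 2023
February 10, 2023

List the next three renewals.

Each date is the 10th; the gaps (31, 30, 31, 30, 31, 31) track the month lengths.
The rule is the 10th of each month.
March 2023: March 10, 2023.
April 2023: April 10, 2023.
May 2023: May 10, 2023.

March 10, 2023; April 10, 2023; May 10, 2023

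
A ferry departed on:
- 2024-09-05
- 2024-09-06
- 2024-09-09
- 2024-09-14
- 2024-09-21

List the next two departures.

Intervals are 1, 3, 5, 7 days — an arithmetic progression with common difference 2.
Next gap: 9 days. 2024-09-21 + 9 days = 2024-09-30.
Next gap: 11 days. 2024-09-30 + 11 days = 2024-10-11.

2024-09-30, 2024-10-11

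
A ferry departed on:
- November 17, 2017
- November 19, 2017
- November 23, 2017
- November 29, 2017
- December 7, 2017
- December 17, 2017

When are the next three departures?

December 29, 2017; January 12, 2018; January 28, 2018

The spacing grows by 2 each time: 2, 4, 6, 8, 10 days.
Next gap: 12 days. December 17, 2017 + 12 days = December 29, 2017.
Next gap: 14 days. December 29, 2017 + 14 days = January 12, 2018.
Next gap: 16 days. January 12, 2018 + 16 days = January 28, 2018.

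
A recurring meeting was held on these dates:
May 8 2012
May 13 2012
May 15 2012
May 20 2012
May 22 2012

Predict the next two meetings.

Every event lands on a Tuesday or Sunday (gaps cycle 5, 2, 5, 2).
So the schedule is: every Tuesday and Sunday.
Next Sunday: May 27 2012.
Next Tuesday: May 29 2012.

May 27 2012, May 29 2012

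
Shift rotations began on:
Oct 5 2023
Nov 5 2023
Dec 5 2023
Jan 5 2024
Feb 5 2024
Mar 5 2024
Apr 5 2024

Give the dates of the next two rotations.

Each date is the 5th; the gaps (31, 30, 31, 31, 29, 31) track the month lengths.
The rule is the 5th of each month.
May 2024: May 5 2024.
Next: June 2024 → Jun 5 2024.

May 5 2024, Jun 5 2024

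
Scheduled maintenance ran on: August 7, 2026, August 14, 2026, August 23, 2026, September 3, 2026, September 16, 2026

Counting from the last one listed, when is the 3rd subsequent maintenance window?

Gaps: 7, 9, 11, 13 days — each gap is 2 larger than the previous one.
Next gap: 15 days. September 16, 2026 + 15 days = October 1, 2026.
Next gap: 17 days. October 1, 2026 + 17 days = October 18, 2026.
Next gap: 19 days. October 18, 2026 + 19 days = November 6, 2026.

November 6, 2026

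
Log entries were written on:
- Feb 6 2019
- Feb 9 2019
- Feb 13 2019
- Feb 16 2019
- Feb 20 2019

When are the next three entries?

Feb 23 2019, Feb 27 2019, Mar 2 2019

The gap pattern 3, 4, 3, 4 repeats every 2 events.
These are the Wednesdays and Saturdays of each week.
The following Saturday is Feb 23 2019.
Next Wednesday: Feb 27 2019.
Next Saturday: Mar 2 2019.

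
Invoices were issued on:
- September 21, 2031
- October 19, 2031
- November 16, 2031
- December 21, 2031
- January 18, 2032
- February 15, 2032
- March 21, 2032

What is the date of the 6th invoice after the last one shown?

All dates are Sundays, 28, 28, 35, 28, 28, 35 days apart.
Specifically, the 3rd Sunday of each month.
3rd Sunday of April 2032: April 18, 2032.
May 2032 — 3rd Sunday is May 16, 2032.
3rd Sunday of June 2032: June 20, 2032.
3rd Sunday of July 2032: July 18, 2032.
August 2032 — 3rd Sunday is August 15, 2032.
3rd Sunday of September 2032: September 19, 2032.

September 19, 2032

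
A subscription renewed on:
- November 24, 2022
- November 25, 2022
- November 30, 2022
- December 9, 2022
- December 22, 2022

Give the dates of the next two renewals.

January 8, 2023; January 29, 2023

The spacing grows by 4 each time: 1, 5, 9, 13 days.
Next gap: 17 days. December 22, 2022 + 17 days = January 8, 2023.
Next gap: 21 days. January 8, 2023 + 21 days = January 29, 2023.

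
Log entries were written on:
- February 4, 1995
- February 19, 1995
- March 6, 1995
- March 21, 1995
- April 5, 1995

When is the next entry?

Every event comes 15 days after the last (15, 15, 15, 15).
April 5, 1995 + 15 days = April 20, 1995.

April 20, 1995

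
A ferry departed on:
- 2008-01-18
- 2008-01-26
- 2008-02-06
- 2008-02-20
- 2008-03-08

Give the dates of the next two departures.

Intervals are 8, 11, 14, 17 days — an arithmetic progression with common difference 3.
Next gap: 20 days. 2008-03-08 + 20 days = 2008-03-28.
Next gap: 23 days. 2008-03-28 + 23 days = 2008-04-20.

2008-03-28, 2008-04-20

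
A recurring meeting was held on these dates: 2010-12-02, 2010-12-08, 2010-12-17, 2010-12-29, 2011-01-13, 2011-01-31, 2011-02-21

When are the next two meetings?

2011-03-17, 2011-04-13

Gaps: 6, 9, 12, 15, 18, 21 days — each gap is 3 larger than the previous one.
Next gap: 24 days. 2011-02-21 + 24 days = 2011-03-17.
Next gap: 27 days. 2011-03-17 + 27 days = 2011-04-13.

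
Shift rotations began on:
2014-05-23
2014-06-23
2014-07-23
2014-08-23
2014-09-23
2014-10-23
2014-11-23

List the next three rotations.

Each date is the 23rd; the gaps (31, 30, 31, 31, 30, 31) track the month lengths.
The rule is the 23rd of each month.
Next: December 2014 → 2014-12-23.
January 2015: 2015-01-23.
Next: February 2015 → 2015-02-23.

2014-12-23, 2015-01-23, 2015-02-23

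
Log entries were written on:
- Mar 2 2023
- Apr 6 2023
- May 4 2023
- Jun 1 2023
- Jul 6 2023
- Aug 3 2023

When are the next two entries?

Sep 7 2023, Oct 5 2023

All dates are Thursdays, 35, 28, 28, 35, 28 days apart.
Specifically, the 1st Thursday of each month.
1st Thursday of September 2023: Sep 7 2023.
1st Thursday of October 2023: Oct 5 2023.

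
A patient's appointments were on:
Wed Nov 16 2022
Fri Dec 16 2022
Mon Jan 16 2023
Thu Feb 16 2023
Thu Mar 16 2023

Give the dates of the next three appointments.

Sun Apr 16 2023, Tue May 16 2023, Fri Jun 16 2023

Gaps: 30, 31, 31, 28 days — not constant. Every event is on the 16th of the month.
Pattern: the 16th of each month.
April 2023: Sun Apr 16 2023.
Next: May 2023 → Tue May 16 2023.
Next: June 2023 → Fri Jun 16 2023.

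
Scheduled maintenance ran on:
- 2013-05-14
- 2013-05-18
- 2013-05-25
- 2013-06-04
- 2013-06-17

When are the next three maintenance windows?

Intervals are 4, 7, 10, 13 days — an arithmetic progression with common difference 3.
Next gap: 16 days. 2013-06-17 + 16 days = 2013-07-03.
Next gap: 19 days. 2013-07-03 + 19 days = 2013-07-22.
Next gap: 22 days. 2013-07-22 + 22 days = 2013-08-13.

2013-07-03, 2013-07-22, 2013-08-13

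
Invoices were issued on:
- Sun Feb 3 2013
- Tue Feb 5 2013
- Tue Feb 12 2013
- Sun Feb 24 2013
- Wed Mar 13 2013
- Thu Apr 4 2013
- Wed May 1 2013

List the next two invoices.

Sun Jun 2 2013, Tue Jul 9 2013

Intervals are 2, 7, 12, 17, 22, 27 days — an arithmetic progression with common difference 5.
Next gap: 32 days. Wed May 1 2013 + 32 days = Sun Jun 2 2013.
Next gap: 37 days. Sun Jun 2 2013 + 37 days = Tue Jul 9 2013.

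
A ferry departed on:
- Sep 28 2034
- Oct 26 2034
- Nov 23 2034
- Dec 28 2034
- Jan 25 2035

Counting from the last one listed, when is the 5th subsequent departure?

Gaps: 28, 28, 35, 28 days — a mix of 28 and 35. Every date is a Thursday.
Each is the 4th Thursday of its month.
4th Thursday of February 2035: Feb 22 2035.
March 2035 — 4th Thursday is Mar 22 2035.
4th Thursday of April 2035: Apr 26 2035.
4th Thursday of May 2035: May 24 2035.
June 2035 — 4th Thursday is Jun 28 2035.

Jun 28 2035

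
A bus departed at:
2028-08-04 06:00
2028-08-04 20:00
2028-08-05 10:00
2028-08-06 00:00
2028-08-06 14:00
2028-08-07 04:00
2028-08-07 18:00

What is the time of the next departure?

The interval is a steady 14 hours (14, 14, 14, 14, 14, 14).
2028-08-07 18:00 + 14 h = 2028-08-08 08:00.

2028-08-08 08:00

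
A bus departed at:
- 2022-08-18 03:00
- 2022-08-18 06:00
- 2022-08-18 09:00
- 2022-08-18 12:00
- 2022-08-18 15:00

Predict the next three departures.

The interval is a steady 3 hours (3, 3, 3, 3).
2022-08-18 15:00 + 3 h = 2022-08-18 18:00.
2022-08-18 18:00 + 3 h = 2022-08-18 21:00.
2022-08-18 21:00 + 3 h = 2022-08-19 00:00.

2022-08-18 18:00, 2022-08-18 21:00, 2022-08-19 00:00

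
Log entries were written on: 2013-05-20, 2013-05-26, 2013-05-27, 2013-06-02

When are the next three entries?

2013-06-03, 2013-06-09, 2013-06-10

Every event lands on a Monday or Sunday (gaps cycle 6, 1, 6).
So the schedule is: every Monday and Sunday.
The following Monday is 2013-06-03.
Next Sunday: 2013-06-09.
The following Monday is 2013-06-10.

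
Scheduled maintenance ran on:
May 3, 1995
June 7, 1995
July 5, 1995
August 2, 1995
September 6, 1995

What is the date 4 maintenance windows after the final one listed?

Gaps: 35, 28, 28, 35 days — a mix of 28 and 35. Every date is a Wednesday.
Each is the 1st Wednesday of its month.
October 1995 — 1st Wednesday is October 4, 1995.
1st Wednesday of November 1995: November 1, 1995.
December 1995 — 1st Wednesday is December 6, 1995.
January 1996 — 1st Wednesday is January 3, 1996.

January 3, 1996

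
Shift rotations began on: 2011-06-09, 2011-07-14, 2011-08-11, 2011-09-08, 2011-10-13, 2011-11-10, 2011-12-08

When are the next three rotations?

2012-01-12, 2012-02-09, 2012-03-08

Gaps: 35, 28, 28, 35, 28, 28 days — a mix of 28 and 35. Every date is a Thursday.
Each is the 2nd Thursday of its month.
2nd Thursday of January 2012: 2012-01-12.
2nd Thursday of February 2012: 2012-02-09.
2nd Thursday of March 2012: 2012-03-08.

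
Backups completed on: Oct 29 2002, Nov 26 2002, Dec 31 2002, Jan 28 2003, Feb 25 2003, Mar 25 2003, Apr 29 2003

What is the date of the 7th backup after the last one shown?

Every date is a Tuesday; gaps 28, 35, 28, 28, 28, 35 days.
Each is the last Tuesday of its month (at least one falls on the 29th or later, ruling out '4th Tuesday').
Last Tuesday of May 2003: May 27 2003.
Last Tuesday of June 2003: Jun 24 2003.
Last Tuesday of July 2003: Jul 29 2003.
August 2003 ends with Tuesday Aug 26 2003.
September 2003 ends with Tuesday Sep 30 2003.
Last Tuesday of October 2003: Oct 28 2003.
Last Tuesday of November 2003: Nov 25 2003.

Nov 25 2003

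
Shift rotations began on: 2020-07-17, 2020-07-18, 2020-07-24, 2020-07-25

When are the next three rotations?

2020-07-31, 2020-08-01, 2020-08-07

Every event lands on a Friday or Saturday (gaps cycle 1, 6, 1).
So the schedule is: every Friday and Saturday.
The following Friday is 2020-07-31.
Next Saturday: 2020-08-01.
The following Friday is 2020-08-07.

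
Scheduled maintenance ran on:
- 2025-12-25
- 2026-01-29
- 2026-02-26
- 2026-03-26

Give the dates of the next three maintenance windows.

All Thursdays; the gaps (35, 28, 28) vary with month length.
This is the last Thursday of each month.
April 2026 ends with Thursday 2026-04-30.
Last Thursday of May 2026: 2026-05-28.
June 2026 ends with Thursday 2026-06-25.

2026-04-30, 2026-05-28, 2026-06-25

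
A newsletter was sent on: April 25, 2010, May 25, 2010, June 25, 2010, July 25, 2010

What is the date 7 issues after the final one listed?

Gaps: 30, 31, 30 days — not constant. Every event is on the 25th of the month.
Pattern: the 25th of each month.
Next: August 2010 → August 25, 2010.
September 2010: September 25, 2010.
October 2010: October 25, 2010.
November 2010: November 25, 2010.
December 2010: December 25, 2010.
January 2011: January 25, 2011.
February 2011: February 25, 2011.

February 25, 2011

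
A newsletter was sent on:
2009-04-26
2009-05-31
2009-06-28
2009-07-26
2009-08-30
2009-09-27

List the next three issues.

2009-10-25, 2009-11-29, 2009-12-27

Every date is a Sunday; gaps 35, 28, 28, 35, 28 days.
Each is the last Sunday of its month (at least one falls on the 29th or later, ruling out '4th Sunday').
October 2009 ends with Sunday 2009-10-25.
November 2009 ends with Sunday 2009-11-29.
December 2009 ends with Sunday 2009-12-27.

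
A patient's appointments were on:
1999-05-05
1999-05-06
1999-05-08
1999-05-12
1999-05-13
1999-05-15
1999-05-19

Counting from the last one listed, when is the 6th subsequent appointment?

Gaps: 1, 2, 4, 1, 2, 4 days — not constant, but cyclic with period 3.
The events fall on every Wednesday, Thursday and Saturday.
Next Thursday: 1999-05-20.
The following Saturday is 1999-05-22.
The following Wednesday is 1999-05-26.
Next Thursday: 1999-05-27.
Next Saturday: 1999-05-29.
The following Wednesday is 1999-06-02.

1999-06-02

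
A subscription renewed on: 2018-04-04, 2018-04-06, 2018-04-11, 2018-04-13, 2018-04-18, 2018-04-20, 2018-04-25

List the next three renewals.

2018-04-27, 2018-05-02, 2018-05-04

Gaps: 2, 5, 2, 5, 2, 5 days — not constant, but cyclic with period 2.
The events fall on every Wednesday and Friday.
The following Friday is 2018-04-27.
Next Wednesday: 2018-05-02.
The following Friday is 2018-05-04.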